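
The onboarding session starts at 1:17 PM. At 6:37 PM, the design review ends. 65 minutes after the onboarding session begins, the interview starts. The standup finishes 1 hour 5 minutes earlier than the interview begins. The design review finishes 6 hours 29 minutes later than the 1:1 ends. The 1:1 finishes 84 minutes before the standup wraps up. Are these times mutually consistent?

The interview starts at 1:17 PM + 65 min = 2:22 PM.
The standup ends at 2:22 PM − 65 min = 1:17 PM.
The 1:1 ends at 1:17 PM − 84 min = 11:53 AM.
The design review ends at 11:53 AM + 389 min = 6:22 PM.
But the design review is also said to end at 6:37 PM — a 15-minute conflict.

No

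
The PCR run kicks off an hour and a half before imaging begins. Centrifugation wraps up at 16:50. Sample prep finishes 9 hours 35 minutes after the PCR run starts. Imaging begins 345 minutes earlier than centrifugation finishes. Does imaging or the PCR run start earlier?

Imaging starts at 16:50 − 345 min = 11:05.
The PCR run starts at 11:05 − 90 min = 09:35.
Imaging starts at 11:05 and the PCR run starts at 09:35, so the PCR run is first.

the PCR run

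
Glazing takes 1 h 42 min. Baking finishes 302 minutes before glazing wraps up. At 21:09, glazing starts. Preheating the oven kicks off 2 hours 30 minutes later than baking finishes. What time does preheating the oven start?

20:19

Glazing ends at 21:09 + 102 min = 22:51.
Baking ends at 22:51 − 302 min = 17:49.
Preheating the oven starts at 17:49 + 150 min = 20:19.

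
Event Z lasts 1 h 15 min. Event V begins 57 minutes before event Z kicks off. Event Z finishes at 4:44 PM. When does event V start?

2:32 PM

Event Z starts at 4:44 PM − 75 min = 3:29 PM.
Event V starts at 3:29 PM − 57 min = 2:32 PM.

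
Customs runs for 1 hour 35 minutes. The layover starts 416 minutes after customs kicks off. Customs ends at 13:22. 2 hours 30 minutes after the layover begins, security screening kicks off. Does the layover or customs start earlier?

customs

Customs starts at 13:22 − 95 min = 11:47.
The layover starts at 11:47 + 416 min = 18:43.
The layover starts at 18:43 and customs starts at 11:47, so customs is first.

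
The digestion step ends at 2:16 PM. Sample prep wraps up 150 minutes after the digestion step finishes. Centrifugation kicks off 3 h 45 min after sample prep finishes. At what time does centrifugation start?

8:31 PM

Sample prep ends at 2:16 PM + 150 min = 4:46 PM.
Centrifugation starts at 4:46 PM + 225 min = 8:31 PM.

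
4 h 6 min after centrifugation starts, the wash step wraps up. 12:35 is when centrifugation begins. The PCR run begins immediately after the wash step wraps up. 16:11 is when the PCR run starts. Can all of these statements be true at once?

The wash step ends at 12:35 + 246 min = 16:41.
So the PCR run starts at 16:41.
But the PCR run is also said to start at 16:11 — a 30-minute conflict.

No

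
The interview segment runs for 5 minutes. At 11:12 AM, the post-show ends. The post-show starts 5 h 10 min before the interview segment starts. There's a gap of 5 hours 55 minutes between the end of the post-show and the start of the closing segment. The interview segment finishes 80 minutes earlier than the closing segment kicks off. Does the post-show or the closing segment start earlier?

The closing segment starts at 11:12 AM + 355 min = 5:07 PM.
The interview segment ends at 5:07 PM − 80 min = 3:47 PM.
The interview segment starts at 3:47 PM − 5 min = 3:42 PM.
The post-show starts at 3:42 PM − 310 min = 10:32 AM.
The post-show starts at 10:32 AM and the closing segment starts at 5:07 PM, so the post-show is first.

the post-show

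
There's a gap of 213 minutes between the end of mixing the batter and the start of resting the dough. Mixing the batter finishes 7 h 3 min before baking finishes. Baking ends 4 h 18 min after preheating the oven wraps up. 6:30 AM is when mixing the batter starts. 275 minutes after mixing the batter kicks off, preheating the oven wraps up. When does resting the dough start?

11:53 AM

Preheating the oven ends at 6:30 AM + 275 min = 11:05 AM.
Baking ends at 11:05 AM + 258 min = 3:23 PM.
Mixing the batter ends at 3:23 PM − 423 min = 8:20 AM.
Resting the dough starts at 8:20 AM + 213 min = 11:53 AM.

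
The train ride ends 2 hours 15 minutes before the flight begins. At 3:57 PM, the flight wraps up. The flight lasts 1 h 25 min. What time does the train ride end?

12:17 PM

The flight starts at 3:57 PM − 85 min = 2:32 PM.
The train ride ends at 2:32 PM − 135 min = 12:17 PM.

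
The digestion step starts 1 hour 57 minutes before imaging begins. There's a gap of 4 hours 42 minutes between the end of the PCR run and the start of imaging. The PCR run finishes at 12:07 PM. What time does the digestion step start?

2:52 PM

Imaging starts at 12:07 PM + 282 min = 4:49 PM.
The digestion step starts at 4:49 PM − 117 min = 2:52 PM.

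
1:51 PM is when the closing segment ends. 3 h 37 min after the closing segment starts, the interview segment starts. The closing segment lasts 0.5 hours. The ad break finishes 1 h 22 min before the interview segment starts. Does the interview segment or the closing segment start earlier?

The closing segment starts at 1:51 PM − 30 min = 1:21 PM.
The interview segment starts at 1:21 PM + 217 min = 4:58 PM.
The interview segment starts at 4:58 PM and the closing segment starts at 1:21 PM, so the closing segment is first.

the closing segment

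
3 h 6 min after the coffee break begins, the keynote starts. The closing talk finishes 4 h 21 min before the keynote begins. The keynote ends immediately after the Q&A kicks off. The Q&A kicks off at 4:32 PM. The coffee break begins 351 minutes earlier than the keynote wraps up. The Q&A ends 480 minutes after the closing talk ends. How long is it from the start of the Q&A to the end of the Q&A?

The keynote ends at 4:32 PM.
The coffee break starts at 4:32 PM − 351 min = 10:41 AM.
The keynote starts at 10:41 AM + 186 min = 1:47 PM.
The closing talk ends at 1:47 PM − 261 min = 9:26 AM.
The Q&A ends at 9:26 AM + 480 min = 5:26 PM.
From 4:32 PM to 5:26 PM is 54 minutes.

54 minutes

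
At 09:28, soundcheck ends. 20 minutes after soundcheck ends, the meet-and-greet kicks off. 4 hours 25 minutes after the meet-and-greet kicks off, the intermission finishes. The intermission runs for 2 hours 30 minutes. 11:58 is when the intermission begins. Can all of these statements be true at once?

The meet-and-greet starts at 09:28 + 20 min = 09:48.
The intermission ends at 09:48 + 265 min = 14:13.
The intermission starts at 14:13 − 150 min = 11:43.
But the intermission is also said to start at 11:58 — a 15-minute conflict.

No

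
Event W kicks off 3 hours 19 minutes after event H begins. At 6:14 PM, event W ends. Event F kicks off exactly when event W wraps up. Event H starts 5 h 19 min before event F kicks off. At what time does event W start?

Event F starts at 6:14 PM.
Event H starts at 6:14 PM − 319 min = 12:55 PM.
Event W starts at 12:55 PM + 199 min = 4:14 PM.

4:14 PM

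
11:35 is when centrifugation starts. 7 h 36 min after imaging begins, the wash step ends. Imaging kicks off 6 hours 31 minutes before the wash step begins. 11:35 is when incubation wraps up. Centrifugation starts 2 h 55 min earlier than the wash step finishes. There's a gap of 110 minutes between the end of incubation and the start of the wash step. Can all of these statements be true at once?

Yes

The wash step starts at 11:35 + 110 min = 13:25.
Imaging starts at 13:25 − 391 min = 06:54.
The wash step ends at 06:54 + 456 min = 14:30.
Centrifugation starts at 14:30 − 175 min = 11:35.
That matches the stated 11:35, so the schedule is consistent.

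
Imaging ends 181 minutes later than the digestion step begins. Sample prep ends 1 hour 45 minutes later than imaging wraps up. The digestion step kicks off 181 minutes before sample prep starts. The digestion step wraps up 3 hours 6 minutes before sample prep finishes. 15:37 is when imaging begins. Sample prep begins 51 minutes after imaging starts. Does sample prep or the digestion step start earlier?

Sample prep starts at 15:37 + 51 min = 16:28.
The digestion step starts at 16:28 − 181 min = 13:27.
Sample prep starts at 16:28 and the digestion step starts at 13:27, so the digestion step is first.

the digestion step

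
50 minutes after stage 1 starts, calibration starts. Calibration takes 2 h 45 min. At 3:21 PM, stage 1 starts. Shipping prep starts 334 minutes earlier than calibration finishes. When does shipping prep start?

1:22 PM

Calibration starts at 3:21 PM + 50 min = 4:11 PM.
Calibration ends at 4:11 PM + 165 min = 6:56 PM.
Shipping prep starts at 6:56 PM − 334 min = 1:22 PM.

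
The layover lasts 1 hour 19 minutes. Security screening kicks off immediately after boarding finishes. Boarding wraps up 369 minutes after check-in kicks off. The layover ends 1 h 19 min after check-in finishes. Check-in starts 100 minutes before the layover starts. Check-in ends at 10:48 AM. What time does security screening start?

3:17 PM

The layover ends at 10:48 AM + 79 min = 12:07 PM.
The layover starts at 12:07 PM − 79 min = 10:48 AM.
Check-in starts at 10:48 AM − 100 min = 9:08 AM.
Boarding ends at 9:08 AM + 369 min = 3:17 PM.
So security screening starts at 3:17 PM.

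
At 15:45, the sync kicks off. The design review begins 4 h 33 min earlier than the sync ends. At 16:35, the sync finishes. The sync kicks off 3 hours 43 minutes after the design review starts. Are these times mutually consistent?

Yes

The design review starts at 16:35 − 273 min = 12:02.
The sync starts at 12:02 + 223 min = 15:45.
That matches the stated 15:45, so the schedule is consistent.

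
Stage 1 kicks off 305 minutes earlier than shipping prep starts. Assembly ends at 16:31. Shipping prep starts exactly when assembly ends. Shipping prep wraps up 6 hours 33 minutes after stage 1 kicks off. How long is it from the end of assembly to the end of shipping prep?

1 hour 28 minutes

Shipping prep starts at 16:31.
Stage 1 starts at 16:31 − 305 min = 11:26.
Shipping prep ends at 11:26 + 393 min = 17:59.
From 16:31 to 17:59 is 1 hour 28 minutes.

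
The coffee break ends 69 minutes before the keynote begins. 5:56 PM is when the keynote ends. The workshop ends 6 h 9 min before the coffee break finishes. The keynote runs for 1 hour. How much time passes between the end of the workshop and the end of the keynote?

498 minutes

The keynote starts at 5:56 PM − 60 min = 4:56 PM.
The coffee break ends at 4:56 PM − 69 min = 3:47 PM.
The workshop ends at 3:47 PM − 369 min = 9:38 AM.
From 9:38 AM to 5:56 PM is 498 minutes.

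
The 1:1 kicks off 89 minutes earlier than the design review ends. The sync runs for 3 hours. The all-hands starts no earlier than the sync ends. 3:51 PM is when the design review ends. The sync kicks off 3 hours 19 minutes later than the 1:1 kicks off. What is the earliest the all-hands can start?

The 1:1 starts at 3:51 PM − 89 min = 2:22 PM.
The sync starts at 2:22 PM + 199 min = 5:41 PM.
The sync ends at 5:41 PM + 180 min = 8:41 PM.
The all-hands is bounded by the sync, so the earliest it can start is 8:41 PM.

8:41 PM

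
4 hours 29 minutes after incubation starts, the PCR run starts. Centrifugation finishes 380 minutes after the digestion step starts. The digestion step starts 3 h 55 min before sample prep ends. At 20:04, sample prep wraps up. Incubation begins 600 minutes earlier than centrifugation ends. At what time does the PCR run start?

The digestion step starts at 20:04 − 235 min = 16:09.
Centrifugation ends at 16:09 + 380 min = 22:29.
Incubation starts at 22:29 − 600 min = 12:29.
The PCR run starts at 12:29 + 269 min = 16:58.

16:58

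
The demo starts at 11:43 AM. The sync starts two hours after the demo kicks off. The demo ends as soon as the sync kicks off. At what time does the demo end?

1:43 PM

The sync starts at 11:43 AM + 120 min = 1:43 PM.
So the demo ends at 1:43 PM.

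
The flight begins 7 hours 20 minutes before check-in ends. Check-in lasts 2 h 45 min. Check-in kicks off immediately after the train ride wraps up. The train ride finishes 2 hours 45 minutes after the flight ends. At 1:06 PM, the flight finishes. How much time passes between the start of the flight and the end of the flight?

The train ride ends at 1:06 PM + 165 min = 3:51 PM.
So check-in starts at 3:51 PM.
Check-in ends at 3:51 PM + 165 min = 6:36 PM.
The flight starts at 6:36 PM − 440 min = 11:16 AM.
From 11:16 AM to 1:06 PM is 110 minutes.

110 minutes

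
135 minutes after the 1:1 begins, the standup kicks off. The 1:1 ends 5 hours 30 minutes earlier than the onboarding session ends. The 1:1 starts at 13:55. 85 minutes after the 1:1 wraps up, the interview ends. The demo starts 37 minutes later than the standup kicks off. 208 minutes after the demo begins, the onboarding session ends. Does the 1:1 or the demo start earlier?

The standup starts at 13:55 + 135 min = 16:10.
The demo starts at 16:10 + 37 min = 16:47.
The 1:1 starts at 13:55 and the demo starts at 16:47, so the 1:1 is first.

the 1:1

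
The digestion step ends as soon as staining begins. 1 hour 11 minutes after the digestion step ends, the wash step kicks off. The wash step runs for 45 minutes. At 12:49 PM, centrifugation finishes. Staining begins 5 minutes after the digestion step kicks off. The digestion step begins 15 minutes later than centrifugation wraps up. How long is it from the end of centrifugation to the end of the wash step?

The digestion step starts at 12:49 PM + 15 min = 1:04 PM.
Staining starts at 1:04 PM + 5 min = 1:09 PM.
So the digestion step ends at 1:09 PM.
The wash step starts at 1:09 PM + 71 min = 2:20 PM.
The wash step ends at 2:20 PM + 45 min = 3:05 PM.
From 12:49 PM to 3:05 PM is 136 minutes.

136 minutes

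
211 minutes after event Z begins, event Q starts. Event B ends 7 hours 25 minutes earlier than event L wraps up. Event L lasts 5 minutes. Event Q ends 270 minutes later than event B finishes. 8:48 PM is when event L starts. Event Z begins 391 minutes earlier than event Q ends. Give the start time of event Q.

2:58 PM

Event L ends at 8:48 PM + 5 min = 8:53 PM.
Event B ends at 8:53 PM − 445 min = 1:28 PM.
Event Q ends at 1:28 PM + 270 min = 5:58 PM.
Event Z starts at 5:58 PM − 391 min = 11:27 AM.
Event Q starts at 11:27 AM + 211 min = 2:58 PM.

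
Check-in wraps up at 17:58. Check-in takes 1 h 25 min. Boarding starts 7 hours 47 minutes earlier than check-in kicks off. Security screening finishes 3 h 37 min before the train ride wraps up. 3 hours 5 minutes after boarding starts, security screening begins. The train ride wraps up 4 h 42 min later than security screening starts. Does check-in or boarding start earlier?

Check-in starts at 17:58 − 85 min = 16:33.
Boarding starts at 16:33 − 467 min = 08:46.
Check-in starts at 16:33 and boarding starts at 08:46, so boarding is first.

boarding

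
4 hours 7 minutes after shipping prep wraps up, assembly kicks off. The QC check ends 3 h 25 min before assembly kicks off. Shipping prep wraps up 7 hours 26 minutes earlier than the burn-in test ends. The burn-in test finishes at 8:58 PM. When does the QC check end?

Shipping prep ends at 8:58 PM − 446 min = 1:32 PM.
Assembly starts at 1:32 PM + 247 min = 5:39 PM.
The QC check ends at 5:39 PM − 205 min = 2:14 PM.

2:14 PM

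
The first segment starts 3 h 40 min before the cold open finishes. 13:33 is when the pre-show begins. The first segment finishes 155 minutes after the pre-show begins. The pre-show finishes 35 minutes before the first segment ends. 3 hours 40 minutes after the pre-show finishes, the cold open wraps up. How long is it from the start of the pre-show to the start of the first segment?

two hours

The first segment ends at 13:33 + 155 min = 16:08.
The pre-show ends at 16:08 − 35 min = 15:33.
The cold open ends at 15:33 + 220 min = 19:13.
The first segment starts at 19:13 − 220 min = 15:33.
From 13:33 to 15:33 is two hours.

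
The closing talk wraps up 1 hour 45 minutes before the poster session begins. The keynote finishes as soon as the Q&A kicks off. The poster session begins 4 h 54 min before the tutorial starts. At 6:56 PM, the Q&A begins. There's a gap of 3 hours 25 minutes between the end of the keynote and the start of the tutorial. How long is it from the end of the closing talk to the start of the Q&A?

The keynote ends at 6:56 PM.
The tutorial starts at 6:56 PM + 205 min = 10:21 PM.
The poster session starts at 10:21 PM − 294 min = 5:27 PM.
The closing talk ends at 5:27 PM − 105 min = 3:42 PM.
From 3:42 PM to 6:56 PM is 194 minutes.

194 minutes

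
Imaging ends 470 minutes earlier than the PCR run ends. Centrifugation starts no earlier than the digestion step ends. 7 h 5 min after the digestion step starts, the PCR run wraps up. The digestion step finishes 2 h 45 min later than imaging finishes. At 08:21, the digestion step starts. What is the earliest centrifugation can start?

The PCR run ends at 08:21 + 425 min = 15:26.
Imaging ends at 15:26 − 470 min = 07:36.
The digestion step ends at 07:36 + 165 min = 10:21.
Centrifugation is bounded by the digestion step, so the earliest it can start is 10:21.

10:21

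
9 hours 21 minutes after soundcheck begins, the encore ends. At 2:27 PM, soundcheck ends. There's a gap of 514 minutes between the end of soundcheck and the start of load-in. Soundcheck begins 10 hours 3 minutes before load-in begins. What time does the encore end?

10:19 PM

Load-in starts at 2:27 PM + 514 min = 11:01 PM.
Soundcheck starts at 11:01 PM − 603 min = 12:58 PM.
The encore ends at 12:58 PM + 561 min = 10:19 PM.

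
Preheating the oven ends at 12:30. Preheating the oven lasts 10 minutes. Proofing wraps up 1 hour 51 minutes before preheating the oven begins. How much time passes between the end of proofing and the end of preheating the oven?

Preheating the oven starts at 12:30 − 10 min = 12:20.
Proofing ends at 12:20 − 111 min = 10:29.
From 10:29 to 12:30 is 2 h 1 min.

2 h 1 min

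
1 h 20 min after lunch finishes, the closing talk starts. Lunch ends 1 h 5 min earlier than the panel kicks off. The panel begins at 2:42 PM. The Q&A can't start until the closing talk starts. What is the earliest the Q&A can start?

Lunch ends at 2:42 PM − 65 min = 1:37 PM.
The closing talk starts at 1:37 PM + 80 min = 2:57 PM.
The Q&A is bounded by the closing talk, so the earliest it can start is 2:57 PM.

2:57 PM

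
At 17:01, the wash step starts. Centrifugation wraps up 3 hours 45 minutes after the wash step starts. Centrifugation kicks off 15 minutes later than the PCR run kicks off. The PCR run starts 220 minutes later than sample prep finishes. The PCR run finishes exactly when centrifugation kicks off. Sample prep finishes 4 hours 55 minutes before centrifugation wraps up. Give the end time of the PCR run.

Centrifugation ends at 17:01 + 225 min = 20:46.
Sample prep ends at 20:46 − 295 min = 15:51.
The PCR run starts at 15:51 + 220 min = 19:31.
Centrifugation starts at 19:31 + 15 min = 19:46.
So the PCR run ends at 19:46.

19:46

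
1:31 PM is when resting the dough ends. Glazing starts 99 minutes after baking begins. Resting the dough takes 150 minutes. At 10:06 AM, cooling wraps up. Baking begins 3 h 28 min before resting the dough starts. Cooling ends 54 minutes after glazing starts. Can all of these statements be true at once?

Resting the dough starts at 1:31 PM − 150 min = 11:01 AM.
Baking starts at 11:01 AM − 208 min = 7:33 AM.
Glazing starts at 7:33 AM + 99 min = 9:12 AM.
Cooling ends at 9:12 AM + 54 min = 10:06 AM.
That matches the stated 10:06 AM, so the schedule is consistent.

Yes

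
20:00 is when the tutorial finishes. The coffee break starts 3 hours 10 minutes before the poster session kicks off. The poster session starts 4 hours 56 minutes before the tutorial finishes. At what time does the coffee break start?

11:54

The poster session starts at 20:00 − 296 min = 15:04.
The coffee break starts at 15:04 − 190 min = 11:54.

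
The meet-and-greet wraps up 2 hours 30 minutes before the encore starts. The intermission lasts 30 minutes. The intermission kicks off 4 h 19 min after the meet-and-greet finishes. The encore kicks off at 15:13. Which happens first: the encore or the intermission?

The meet-and-greet ends at 15:13 − 150 min = 12:43.
The intermission starts at 12:43 + 259 min = 17:02.
The encore starts at 15:13 and the intermission starts at 17:02, so the encore is first.

the encore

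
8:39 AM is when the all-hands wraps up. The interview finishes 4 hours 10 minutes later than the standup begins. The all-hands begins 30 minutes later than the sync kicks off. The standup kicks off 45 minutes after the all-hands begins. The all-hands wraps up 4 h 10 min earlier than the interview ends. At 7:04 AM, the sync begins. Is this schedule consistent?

The all-hands starts at 7:04 AM + 30 min = 7:34 AM.
The standup starts at 7:34 AM + 45 min = 8:19 AM.
The interview ends at 8:19 AM + 250 min = 12:29 PM.
The all-hands ends at 12:29 PM − 250 min = 8:19 AM.
But the all-hands is also said to end at 8:39 AM — a 20-minute conflict.

No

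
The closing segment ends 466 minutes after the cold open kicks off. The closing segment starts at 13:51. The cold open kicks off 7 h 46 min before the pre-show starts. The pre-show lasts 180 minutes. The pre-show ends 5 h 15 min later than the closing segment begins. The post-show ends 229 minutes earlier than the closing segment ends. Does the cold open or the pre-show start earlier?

The pre-show ends at 13:51 + 315 min = 19:06.
The pre-show starts at 19:06 − 180 min = 16:06.
The cold open starts at 16:06 − 466 min = 08:20.
The cold open starts at 08:20 and the pre-show starts at 16:06, so the cold open is first.

the cold open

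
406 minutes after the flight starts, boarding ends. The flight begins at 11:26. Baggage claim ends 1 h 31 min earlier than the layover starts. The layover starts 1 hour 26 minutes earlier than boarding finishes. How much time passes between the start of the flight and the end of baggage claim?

229 minutes

Boarding ends at 11:26 + 406 min = 18:12.
The layover starts at 18:12 − 86 min = 16:46.
Baggage claim ends at 16:46 − 91 min = 15:15.
From 11:26 to 15:15 is 229 minutes.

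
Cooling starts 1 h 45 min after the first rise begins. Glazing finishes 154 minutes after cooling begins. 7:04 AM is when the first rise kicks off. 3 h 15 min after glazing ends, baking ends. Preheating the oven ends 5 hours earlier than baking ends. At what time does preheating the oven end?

Cooling starts at 7:04 AM + 105 min = 8:49 AM.
Glazing ends at 8:49 AM + 154 min = 11:23 AM.
Baking ends at 11:23 AM + 195 min = 2:38 PM.
Preheating the oven ends at 2:38 PM − 300 min = 9:38 AM.

9:38 AM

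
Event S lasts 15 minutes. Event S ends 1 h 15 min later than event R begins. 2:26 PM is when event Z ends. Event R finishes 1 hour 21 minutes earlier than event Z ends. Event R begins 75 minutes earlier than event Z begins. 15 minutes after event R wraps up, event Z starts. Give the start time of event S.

1:05 PM

Event R ends at 2:26 PM − 81 min = 1:05 PM.
Event Z starts at 1:05 PM + 15 min = 1:20 PM.
Event R starts at 1:20 PM − 75 min = 12:05 PM.
Event S ends at 12:05 PM + 75 min = 1:20 PM.
Event S starts at 1:20 PM − 15 min = 1:05 PM.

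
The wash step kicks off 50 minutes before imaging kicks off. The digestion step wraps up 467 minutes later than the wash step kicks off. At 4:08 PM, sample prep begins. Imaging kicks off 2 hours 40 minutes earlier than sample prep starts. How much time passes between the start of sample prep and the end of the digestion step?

Imaging starts at 4:08 PM − 160 min = 1:28 PM.
The wash step starts at 1:28 PM − 50 min = 12:38 PM.
The digestion step ends at 12:38 PM + 467 min = 8:25 PM.
From 4:08 PM to 8:25 PM is 257 minutes.

257 minutes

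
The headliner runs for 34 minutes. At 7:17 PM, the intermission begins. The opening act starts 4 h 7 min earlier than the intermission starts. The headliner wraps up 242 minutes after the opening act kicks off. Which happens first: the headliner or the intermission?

The opening act starts at 7:17 PM − 247 min = 3:10 PM.
The headliner ends at 3:10 PM + 242 min = 7:12 PM.
The headliner starts at 7:12 PM − 34 min = 6:38 PM.
The headliner starts at 6:38 PM and the intermission starts at 7:17 PM, so the headliner is first.

the headliner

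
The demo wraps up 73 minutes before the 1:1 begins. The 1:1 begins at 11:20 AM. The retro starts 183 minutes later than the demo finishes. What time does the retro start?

1:10 PM

The demo ends at 11:20 AM − 73 min = 10:07 AM.
The retro starts at 10:07 AM + 183 min = 1:10 PM.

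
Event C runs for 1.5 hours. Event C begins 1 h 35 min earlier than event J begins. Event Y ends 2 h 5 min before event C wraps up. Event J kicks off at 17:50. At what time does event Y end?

15:40

Event C starts at 17:50 − 95 min = 16:15.
Event C ends at 16:15 + 90 min = 17:45.
Event Y ends at 17:45 − 125 min = 15:40.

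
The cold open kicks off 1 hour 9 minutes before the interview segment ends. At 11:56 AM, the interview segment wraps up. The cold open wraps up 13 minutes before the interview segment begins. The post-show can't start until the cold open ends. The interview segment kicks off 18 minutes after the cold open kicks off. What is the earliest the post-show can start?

10:52 AM

The cold open starts at 11:56 AM − 69 min = 10:47 AM.
The interview segment starts at 10:47 AM + 18 min = 11:05 AM.
The cold open ends at 11:05 AM − 13 min = 10:52 AM.
The post-show is bounded by the cold open, so the earliest it can start is 10:52 AM.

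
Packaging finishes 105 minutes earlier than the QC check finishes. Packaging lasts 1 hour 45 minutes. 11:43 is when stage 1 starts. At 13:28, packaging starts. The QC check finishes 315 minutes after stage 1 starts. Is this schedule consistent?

Yes

The QC check ends at 11:43 + 315 min = 16:58.
Packaging ends at 16:58 − 105 min = 15:13.
Packaging starts at 15:13 − 105 min = 13:28.
That matches the stated 13:28, so the schedule is consistent.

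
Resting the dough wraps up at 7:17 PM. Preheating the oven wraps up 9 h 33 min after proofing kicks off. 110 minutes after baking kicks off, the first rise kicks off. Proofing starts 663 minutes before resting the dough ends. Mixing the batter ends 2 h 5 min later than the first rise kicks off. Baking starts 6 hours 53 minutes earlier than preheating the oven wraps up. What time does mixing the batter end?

Proofing starts at 7:17 PM − 663 min = 8:14 AM.
Preheating the oven ends at 8:14 AM + 573 min = 5:47 PM.
Baking starts at 5:47 PM − 413 min = 10:54 AM.
The first rise starts at 10:54 AM + 110 min = 12:44 PM.
Mixing the batter ends at 12:44 PM + 125 min = 2:49 PM.

2:49 PM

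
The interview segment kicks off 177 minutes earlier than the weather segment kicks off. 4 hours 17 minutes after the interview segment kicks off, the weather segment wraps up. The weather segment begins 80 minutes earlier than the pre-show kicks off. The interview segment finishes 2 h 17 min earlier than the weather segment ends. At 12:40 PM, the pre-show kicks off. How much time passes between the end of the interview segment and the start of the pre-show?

137 minutes

The weather segment starts at 12:40 PM − 80 min = 11:20 AM.
The interview segment starts at 11:20 AM − 177 min = 8:23 AM.
The weather segment ends at 8:23 AM + 257 min = 12:40 PM.
The interview segment ends at 12:40 PM − 137 min = 10:23 AM.
From 10:23 AM to 12:40 PM is 137 minutes.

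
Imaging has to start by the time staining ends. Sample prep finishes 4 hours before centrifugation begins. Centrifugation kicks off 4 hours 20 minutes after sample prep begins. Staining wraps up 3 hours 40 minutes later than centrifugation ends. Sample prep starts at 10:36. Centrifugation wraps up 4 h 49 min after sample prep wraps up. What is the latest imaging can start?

19:25

Centrifugation starts at 10:36 + 260 min = 14:56.
Sample prep ends at 14:56 − 240 min = 10:56.
Centrifugation ends at 10:56 + 289 min = 15:45.
Staining ends at 15:45 + 220 min = 19:25.
Imaging is bounded by staining, so the latest it can start is 19:25.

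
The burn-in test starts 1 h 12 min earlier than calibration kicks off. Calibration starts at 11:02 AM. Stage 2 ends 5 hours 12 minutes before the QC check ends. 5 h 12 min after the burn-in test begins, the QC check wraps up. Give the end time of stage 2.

9:50 AM

The burn-in test starts at 11:02 AM − 72 min = 9:50 AM.
The QC check ends at 9:50 AM + 312 min = 3:02 PM.
Stage 2 ends at 3:02 PM − 312 min = 9:50 AM.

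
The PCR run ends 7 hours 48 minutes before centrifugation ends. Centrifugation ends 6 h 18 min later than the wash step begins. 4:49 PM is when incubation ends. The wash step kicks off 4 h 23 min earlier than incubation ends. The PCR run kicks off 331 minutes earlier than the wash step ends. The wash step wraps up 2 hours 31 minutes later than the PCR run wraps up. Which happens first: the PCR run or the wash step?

the PCR run

The wash step starts at 4:49 PM − 263 min = 12:26 PM.
Centrifugation ends at 12:26 PM + 378 min = 6:44 PM.
The PCR run ends at 6:44 PM − 468 min = 10:56 AM.
The wash step ends at 10:56 AM + 151 min = 1:27 PM.
The PCR run starts at 1:27 PM − 331 min = 7:56 AM.
The PCR run starts at 7:56 AM and the wash step starts at 12:26 PM, so the PCR run is first.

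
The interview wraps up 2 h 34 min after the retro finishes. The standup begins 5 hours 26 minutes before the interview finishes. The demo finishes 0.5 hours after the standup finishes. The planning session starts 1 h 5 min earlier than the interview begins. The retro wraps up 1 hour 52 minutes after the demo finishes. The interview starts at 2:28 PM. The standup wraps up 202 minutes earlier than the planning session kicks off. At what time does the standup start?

The planning session starts at 2:28 PM − 65 min = 1:23 PM.
The standup ends at 1:23 PM − 202 min = 10:01 AM.
The demo ends at 10:01 AM + 30 min = 10:31 AM.
The retro ends at 10:31 AM + 112 min = 12:23 PM.
The interview ends at 12:23 PM + 154 min = 2:57 PM.
The standup starts at 2:57 PM − 326 min = 9:31 AM.

9:31 AM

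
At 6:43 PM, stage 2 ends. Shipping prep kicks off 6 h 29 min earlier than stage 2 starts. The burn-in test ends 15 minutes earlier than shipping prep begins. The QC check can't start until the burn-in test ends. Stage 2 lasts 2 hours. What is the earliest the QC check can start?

9:59 AM

Stage 2 starts at 6:43 PM − 120 min = 4:43 PM.
Shipping prep starts at 4:43 PM − 389 min = 10:14 AM.
The burn-in test ends at 10:14 AM − 15 min = 9:59 AM.
The QC check is bounded by the burn-in test, so the earliest it can start is 9:59 AM.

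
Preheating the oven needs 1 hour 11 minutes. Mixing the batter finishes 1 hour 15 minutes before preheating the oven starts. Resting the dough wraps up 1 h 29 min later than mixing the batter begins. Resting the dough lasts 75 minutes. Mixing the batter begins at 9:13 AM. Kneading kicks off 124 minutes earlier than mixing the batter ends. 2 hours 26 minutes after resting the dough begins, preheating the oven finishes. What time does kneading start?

7:23 AM

Resting the dough ends at 9:13 AM + 89 min = 10:42 AM.
Resting the dough starts at 10:42 AM − 75 min = 9:27 AM.
Preheating the oven ends at 9:27 AM + 146 min = 11:53 AM.
Preheating the oven starts at 11:53 AM − 71 min = 10:42 AM.
Mixing the batter ends at 10:42 AM − 75 min = 9:27 AM.
Kneading starts at 9:27 AM − 124 min = 7:23 AM.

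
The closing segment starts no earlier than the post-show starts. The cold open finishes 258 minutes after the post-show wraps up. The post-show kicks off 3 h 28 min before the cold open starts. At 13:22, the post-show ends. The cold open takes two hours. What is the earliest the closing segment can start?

12:12

The cold open ends at 13:22 + 258 min = 17:40.
The cold open starts at 17:40 − 120 min = 15:40.
The post-show starts at 15:40 − 208 min = 12:12.
The closing segment is bounded by the post-show, so the earliest it can start is 12:12.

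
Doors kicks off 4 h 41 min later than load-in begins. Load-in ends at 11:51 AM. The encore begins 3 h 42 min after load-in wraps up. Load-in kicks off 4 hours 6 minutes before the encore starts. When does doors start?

4:08 PM

The encore starts at 11:51 AM + 222 min = 3:33 PM.
Load-in starts at 3:33 PM − 246 min = 11:27 AM.
Doors starts at 11:27 AM + 281 min = 4:08 PM.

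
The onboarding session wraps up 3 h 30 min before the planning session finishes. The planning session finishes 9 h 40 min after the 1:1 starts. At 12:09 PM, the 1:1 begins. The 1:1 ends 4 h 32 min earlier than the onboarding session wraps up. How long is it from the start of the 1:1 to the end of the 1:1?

The planning session ends at 12:09 PM + 580 min = 9:49 PM.
The onboarding session ends at 9:49 PM − 210 min = 6:19 PM.
The 1:1 ends at 6:19 PM − 272 min = 1:47 PM.
From 12:09 PM to 1:47 PM is 98 minutes.

98 minutes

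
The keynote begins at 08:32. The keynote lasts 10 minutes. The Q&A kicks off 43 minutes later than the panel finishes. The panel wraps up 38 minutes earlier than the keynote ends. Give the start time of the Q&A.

The keynote ends at 08:32 + 10 min = 08:42.
The panel ends at 08:42 − 38 min = 08:04.
The Q&A starts at 08:04 + 43 min = 08:47.

08:47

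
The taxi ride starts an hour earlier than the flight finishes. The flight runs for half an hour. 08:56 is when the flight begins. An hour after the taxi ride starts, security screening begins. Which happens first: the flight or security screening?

the flight

The flight ends at 08:56 + 30 min = 09:26.
The taxi ride starts at 09:26 − 60 min = 08:26.
Security screening starts at 08:26 + 60 min = 09:26.
The flight starts at 08:56 and security screening starts at 09:26, so the flight is first.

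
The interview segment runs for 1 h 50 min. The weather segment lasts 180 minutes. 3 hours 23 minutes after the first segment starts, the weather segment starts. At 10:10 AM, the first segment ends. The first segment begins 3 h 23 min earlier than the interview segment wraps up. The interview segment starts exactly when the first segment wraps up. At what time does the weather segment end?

The interview segment starts at 10:10 AM.
The interview segment ends at 10:10 AM + 110 min = 12:00 PM.
The first segment starts at 12:00 PM − 203 min = 8:37 AM.
The weather segment starts at 8:37 AM + 203 min = 12:00 PM.
The weather segment ends at 12:00 PM + 180 min = 3:00 PM.

3:00 PM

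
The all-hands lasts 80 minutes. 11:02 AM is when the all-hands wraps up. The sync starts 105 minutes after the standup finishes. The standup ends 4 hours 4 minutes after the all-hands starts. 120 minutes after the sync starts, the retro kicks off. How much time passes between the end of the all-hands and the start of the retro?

The all-hands starts at 11:02 AM − 80 min = 9:42 AM.
The standup ends at 9:42 AM + 244 min = 1:46 PM.
The sync starts at 1:46 PM + 105 min = 3:31 PM.
The retro starts at 3:31 PM + 120 min = 5:31 PM.
From 11:02 AM to 5:31 PM is 389 minutes.

389 minutes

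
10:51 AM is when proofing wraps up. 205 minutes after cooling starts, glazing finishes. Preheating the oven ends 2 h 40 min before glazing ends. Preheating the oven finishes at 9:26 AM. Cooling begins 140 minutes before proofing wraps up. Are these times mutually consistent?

No

Cooling starts at 10:51 AM − 140 min = 8:31 AM.
Glazing ends at 8:31 AM + 205 min = 11:56 AM.
Preheating the oven ends at 11:56 AM − 160 min = 9:16 AM.
But preheating the oven is also said to end at 9:26 AM — a 10-minute conflict.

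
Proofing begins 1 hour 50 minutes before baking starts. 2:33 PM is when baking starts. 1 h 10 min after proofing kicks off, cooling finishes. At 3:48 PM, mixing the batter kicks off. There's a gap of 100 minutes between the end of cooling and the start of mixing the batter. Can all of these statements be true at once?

Proofing starts at 2:33 PM − 110 min = 12:43 PM.
Cooling ends at 12:43 PM + 70 min = 1:53 PM.
Mixing the batter starts at 1:53 PM + 100 min = 3:33 PM.
But mixing the batter is also said to start at 3:48 PM — a 15-minute conflict.

No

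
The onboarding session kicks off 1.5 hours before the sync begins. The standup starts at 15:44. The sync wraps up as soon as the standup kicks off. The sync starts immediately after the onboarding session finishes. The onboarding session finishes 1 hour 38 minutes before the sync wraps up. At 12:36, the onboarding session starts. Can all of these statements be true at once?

Yes

The sync ends at 15:44.
The onboarding session ends at 15:44 − 98 min = 14:06.
So the sync starts at 14:06.
The onboarding session starts at 14:06 − 90 min = 12:36.
That matches the stated 12:36, so the schedule is consistent.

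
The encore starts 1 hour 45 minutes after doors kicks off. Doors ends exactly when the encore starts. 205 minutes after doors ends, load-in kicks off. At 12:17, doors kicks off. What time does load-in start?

17:27

The encore starts at 12:17 + 105 min = 14:02.
So doors ends at 14:02.
Load-in starts at 14:02 + 205 min = 17:27.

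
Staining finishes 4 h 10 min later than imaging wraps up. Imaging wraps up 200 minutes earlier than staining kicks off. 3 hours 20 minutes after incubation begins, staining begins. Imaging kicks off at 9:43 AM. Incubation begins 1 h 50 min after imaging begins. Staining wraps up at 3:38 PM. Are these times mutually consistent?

No

Incubation starts at 9:43 AM + 110 min = 11:33 AM.
Staining starts at 11:33 AM + 200 min = 2:53 PM.
Imaging ends at 2:53 PM − 200 min = 11:33 AM.
Staining ends at 11:33 AM + 250 min = 3:43 PM.
But staining is also said to end at 3:38 PM — a 5-minute conflict.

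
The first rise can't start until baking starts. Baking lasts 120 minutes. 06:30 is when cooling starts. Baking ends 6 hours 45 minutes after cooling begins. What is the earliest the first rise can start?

Baking ends at 06:30 + 405 min = 13:15.
Baking starts at 13:15 − 120 min = 11:15.
The first rise is bounded by baking, so the earliest it can start is 11:15.

11:15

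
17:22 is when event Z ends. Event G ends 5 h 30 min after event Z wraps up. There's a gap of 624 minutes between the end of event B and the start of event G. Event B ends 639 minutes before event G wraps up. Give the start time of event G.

22:37

Event G ends at 17:22 + 330 min = 22:52.
Event B ends at 22:52 − 639 min = 12:13.
Event G starts at 12:13 + 624 min = 22:37.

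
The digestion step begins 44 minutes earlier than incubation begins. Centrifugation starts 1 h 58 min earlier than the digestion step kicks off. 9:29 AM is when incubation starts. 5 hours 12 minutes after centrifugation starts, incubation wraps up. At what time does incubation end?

11:59 AM

The digestion step starts at 9:29 AM − 44 min = 8:45 AM.
Centrifugation starts at 8:45 AM − 118 min = 6:47 AM.
Incubation ends at 6:47 AM + 312 min = 11:59 AM.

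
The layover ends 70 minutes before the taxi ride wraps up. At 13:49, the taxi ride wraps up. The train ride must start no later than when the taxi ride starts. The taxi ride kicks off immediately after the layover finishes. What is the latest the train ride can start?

The layover ends at 13:49 − 70 min = 12:39.
So the taxi ride starts at 12:39.
The train ride is bounded by the taxi ride, so the latest it can start is 12:39.

12:39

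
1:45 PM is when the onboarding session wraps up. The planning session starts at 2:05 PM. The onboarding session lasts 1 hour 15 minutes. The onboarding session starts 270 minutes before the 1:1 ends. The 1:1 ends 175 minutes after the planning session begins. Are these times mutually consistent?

Yes

The 1:1 ends at 2:05 PM + 175 min = 5:00 PM.
The onboarding session starts at 5:00 PM − 270 min = 12:30 PM.
The onboarding session ends at 12:30 PM + 75 min = 1:45 PM.
That matches the stated 1:45 PM, so the schedule is consistent.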